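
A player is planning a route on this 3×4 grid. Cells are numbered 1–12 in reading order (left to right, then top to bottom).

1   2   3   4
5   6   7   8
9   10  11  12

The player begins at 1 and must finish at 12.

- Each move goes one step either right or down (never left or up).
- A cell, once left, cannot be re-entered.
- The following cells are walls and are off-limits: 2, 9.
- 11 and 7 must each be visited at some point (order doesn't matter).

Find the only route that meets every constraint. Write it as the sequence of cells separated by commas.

1, 5, 6, 7, 11, 12

Moves only go right or down, so the column and row indices never decrease.
Route from 1: down 1 to 5, right 2 to 7, down 1 to 11, right 1 to 12 — 5 moves in all.
Check: all required cells visited.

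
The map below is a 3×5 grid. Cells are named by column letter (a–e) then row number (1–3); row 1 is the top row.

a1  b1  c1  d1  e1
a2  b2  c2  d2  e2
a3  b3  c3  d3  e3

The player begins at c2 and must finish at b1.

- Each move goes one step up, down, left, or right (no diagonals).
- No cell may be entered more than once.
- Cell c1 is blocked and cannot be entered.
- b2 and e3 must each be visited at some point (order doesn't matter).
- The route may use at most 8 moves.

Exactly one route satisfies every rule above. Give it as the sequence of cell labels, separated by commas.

c2, d2, e2, e3, d3, c3, b3, b2, b1

The 8-move cap with required stops at b2, e3 leaves no slack for detours.
Route from c2: right 2 to e2, down 1 to e3, left 3 to b3, up 2 to b1 — 8 moves in all.
Check: all required cells visited; 8 ≤ 8 moves.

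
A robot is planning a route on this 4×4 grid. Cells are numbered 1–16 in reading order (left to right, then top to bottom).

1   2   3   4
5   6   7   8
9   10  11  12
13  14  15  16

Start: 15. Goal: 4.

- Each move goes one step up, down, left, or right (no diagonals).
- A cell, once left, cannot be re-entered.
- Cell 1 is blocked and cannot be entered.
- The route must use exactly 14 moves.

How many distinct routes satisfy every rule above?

2

Need simple routes of exactly 14 moves from 15 to 4 (Manhattan distance 4, so 5 moves are spent on a detour and 5 undoing it).
Enumerating: 15 16 12 8 7 11 10 14 13 9 5 6 2 3 4 | 15 16 12 11 10 14 13 9 5 6 2 3 7 8 4.
That gives 2 routes.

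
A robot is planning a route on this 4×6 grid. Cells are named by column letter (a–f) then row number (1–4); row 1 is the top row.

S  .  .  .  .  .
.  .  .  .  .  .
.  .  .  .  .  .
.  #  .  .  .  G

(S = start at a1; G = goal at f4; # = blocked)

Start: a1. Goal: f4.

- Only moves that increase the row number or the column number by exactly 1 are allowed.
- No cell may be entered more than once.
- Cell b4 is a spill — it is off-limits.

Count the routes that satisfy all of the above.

52

A right/down-only route from a1 to f4 makes exactly 3 down-moves and 5 right-moves in some order.
With no other constraints that would be C(8,3) = 56 routes.
Subtract routes through each blocked cell (inclusion–exclusion for overlaps): − through b4: 4 → 52.
That gives 52 routes.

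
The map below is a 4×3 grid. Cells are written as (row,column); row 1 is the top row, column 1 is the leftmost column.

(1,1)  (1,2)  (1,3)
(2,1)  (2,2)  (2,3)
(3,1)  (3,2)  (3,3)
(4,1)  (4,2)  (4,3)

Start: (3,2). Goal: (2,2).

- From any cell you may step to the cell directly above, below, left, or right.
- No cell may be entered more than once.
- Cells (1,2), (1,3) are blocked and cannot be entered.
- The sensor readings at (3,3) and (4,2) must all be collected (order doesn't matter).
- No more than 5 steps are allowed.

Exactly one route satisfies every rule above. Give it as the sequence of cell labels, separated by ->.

Any route must reach (3,3) and (4,2) and still end at (2,2) within 5 moves, so the order of the required stops is forced.
Route from (3,2): down to (4,2), right to (4,3), 2× up (reaching (2,3)), left to (2,2) — 5 moves in all.
Check: all required cells visited; 5 ≤ 5 moves.

(3,2) -> (4,2) -> (4,3) -> (3,3) -> (2,3) -> (2,2)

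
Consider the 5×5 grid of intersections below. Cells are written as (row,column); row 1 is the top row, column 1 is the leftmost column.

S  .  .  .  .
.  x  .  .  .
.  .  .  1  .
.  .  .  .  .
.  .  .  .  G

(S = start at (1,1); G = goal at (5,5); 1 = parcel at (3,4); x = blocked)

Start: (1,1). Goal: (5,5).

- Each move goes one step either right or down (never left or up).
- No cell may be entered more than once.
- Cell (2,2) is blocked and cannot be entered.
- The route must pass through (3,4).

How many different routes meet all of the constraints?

A right/down-only route from (1,1) to (5,5) makes exactly 4 down-moves and 4 right-moves in some order.
With no other constraints that would be C(8,4) = 70 routes.
Split at (3,4) and multiply the segment counts (each segment already excludes blocked cells): (1,1)→(3,4): 4; (3,4)→(5,5): 3; product = 12.
That gives 12 routes.

12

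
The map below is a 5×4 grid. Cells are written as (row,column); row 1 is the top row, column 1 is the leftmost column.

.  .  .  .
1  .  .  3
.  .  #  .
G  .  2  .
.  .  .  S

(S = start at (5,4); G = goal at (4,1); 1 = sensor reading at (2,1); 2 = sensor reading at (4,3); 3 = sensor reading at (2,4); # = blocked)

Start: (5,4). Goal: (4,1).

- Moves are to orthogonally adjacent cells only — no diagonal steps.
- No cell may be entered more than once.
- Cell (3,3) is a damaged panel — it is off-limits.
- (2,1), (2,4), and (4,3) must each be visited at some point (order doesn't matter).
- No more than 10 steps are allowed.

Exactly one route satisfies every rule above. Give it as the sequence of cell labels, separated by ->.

(5,4) -> (5,3) -> (4,3) -> (4,4) -> (3,4) -> (2,4) -> (2,3) -> (2,2) -> (2,1) -> (3,1) -> (4,1)

The 10-move cap with required stops at (2,1), (2,4), (4,3) leaves no slack for detours.
Route from (5,4): left to (5,3), up to (4,3), right to (4,4), 2× up (reaching (2,4)), 3× left (reaching (2,1)), 2× down (reaching (4,1)) — 10 moves in all.
Check: all required cells visited; 10 ≤ 10 moves.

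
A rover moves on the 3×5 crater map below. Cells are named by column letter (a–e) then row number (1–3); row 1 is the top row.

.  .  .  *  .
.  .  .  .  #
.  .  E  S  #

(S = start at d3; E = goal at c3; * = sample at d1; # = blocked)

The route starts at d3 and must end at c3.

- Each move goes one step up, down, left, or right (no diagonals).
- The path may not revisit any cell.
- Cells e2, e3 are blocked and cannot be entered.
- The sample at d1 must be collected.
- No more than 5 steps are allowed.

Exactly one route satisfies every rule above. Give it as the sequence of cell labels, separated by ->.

The 5-move cap with required stops at d1 leaves no slack for detours.
Route from d3: 2× up (reaching d1), left to c1, 2× down (reaching c3) — 5 moves in all.
Check: all required cells visited; 5 ≤ 5 moves.

d3 -> d2 -> d1 -> c1 -> c2 -> c3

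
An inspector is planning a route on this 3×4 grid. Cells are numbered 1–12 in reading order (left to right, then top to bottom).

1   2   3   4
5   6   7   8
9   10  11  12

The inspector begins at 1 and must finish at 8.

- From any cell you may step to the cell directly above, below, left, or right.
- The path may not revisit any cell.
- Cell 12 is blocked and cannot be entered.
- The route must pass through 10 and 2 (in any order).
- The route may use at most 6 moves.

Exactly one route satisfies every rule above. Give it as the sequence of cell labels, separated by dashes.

The 6-move cap with required stops at 10, 2 leaves no slack for detours.
Route from 1: right to 2, 2× down (reaching 10), right to 11, up to 7, right to 8 — 6 moves in all.
Check: all required cells visited; 6 ≤ 6 moves.

1 - 2 - 6 - 10 - 11 - 7 - 8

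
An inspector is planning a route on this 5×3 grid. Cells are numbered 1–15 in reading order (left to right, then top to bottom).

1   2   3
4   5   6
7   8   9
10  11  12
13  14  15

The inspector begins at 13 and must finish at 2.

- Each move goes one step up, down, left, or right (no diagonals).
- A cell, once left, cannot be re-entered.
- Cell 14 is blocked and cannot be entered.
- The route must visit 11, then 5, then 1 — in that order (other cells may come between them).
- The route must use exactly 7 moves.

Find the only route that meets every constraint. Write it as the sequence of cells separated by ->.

13 -> 10 -> 11 -> 8 -> 5 -> 4 -> 1 -> 2

The waypoints must appear in the order 11, 5, 1, with no cell reused.
Route from 13: up to 10, right to 11, 2× up (reaching 5), left to 4, up to 1, right to 2 — 7 moves in all.
Check: order respected (11 at step 2, 5 at step 4, 1 at step 6); 7 moves as required.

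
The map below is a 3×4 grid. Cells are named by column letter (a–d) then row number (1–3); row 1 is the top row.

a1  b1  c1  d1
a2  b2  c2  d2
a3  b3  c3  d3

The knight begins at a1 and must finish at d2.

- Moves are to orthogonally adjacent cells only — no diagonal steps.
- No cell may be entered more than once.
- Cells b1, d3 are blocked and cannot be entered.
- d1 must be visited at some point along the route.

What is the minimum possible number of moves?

6

Any route passes through d1 somewhere between a1 and d2. Summing Manhattan distances along the two legs (a1 → d1 → d2) gives a lower bound of 3 + 1 = 4 moves.
That bound ignores the blocked cells. Measuring each leg by the fewest moves that actually steer around them (a1→d1: 5; d1→d2: 1) raises the lower bound to 6.
A route of 6 moves exists: a1 → a2 → b2 → c2 → c1 → d1 → d2.
Since 6 matches that lower bound, it is optimal.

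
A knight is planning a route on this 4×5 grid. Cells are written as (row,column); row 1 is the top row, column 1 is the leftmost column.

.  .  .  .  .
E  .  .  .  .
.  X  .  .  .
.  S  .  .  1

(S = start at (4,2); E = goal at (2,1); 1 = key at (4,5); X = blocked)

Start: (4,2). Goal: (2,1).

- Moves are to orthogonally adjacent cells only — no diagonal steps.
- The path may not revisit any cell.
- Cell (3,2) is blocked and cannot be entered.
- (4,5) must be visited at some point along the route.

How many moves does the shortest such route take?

9

Any route passes through (4,5) somewhere between (4,2) and (2,1). Summing Manhattan distances along the two legs ((4,2) → (4,5) → (2,1)) gives a lower bound of 3 + 6 = 9 moves.
A route of 9 moves achieves this: (4,2) → (4,3) → (4,4) → (4,5) → (3,5) → (2,5) → (2,4) → (2,3) → (2,2) → (2,1).
Since 9 matches the lower bound, it is optimal.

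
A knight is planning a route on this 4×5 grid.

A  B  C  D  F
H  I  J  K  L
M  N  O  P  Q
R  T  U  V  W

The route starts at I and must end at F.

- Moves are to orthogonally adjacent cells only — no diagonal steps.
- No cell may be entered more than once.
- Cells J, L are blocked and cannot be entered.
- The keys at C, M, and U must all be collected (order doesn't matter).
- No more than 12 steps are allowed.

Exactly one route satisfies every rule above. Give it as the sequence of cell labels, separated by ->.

Any route must reach C, M, and U and still end at F within 12 moves, so the order of the required stops is forced.
Route from I: down 1 to N, right 1 to O, down 1 to U, left 2 to R, up 3 to A, right 4 to F — 12 moves in all.
Check: all required cells visited; 12 ≤ 12 moves.

I -> N -> O -> U -> T -> R -> M -> H -> A -> B -> C -> D -> F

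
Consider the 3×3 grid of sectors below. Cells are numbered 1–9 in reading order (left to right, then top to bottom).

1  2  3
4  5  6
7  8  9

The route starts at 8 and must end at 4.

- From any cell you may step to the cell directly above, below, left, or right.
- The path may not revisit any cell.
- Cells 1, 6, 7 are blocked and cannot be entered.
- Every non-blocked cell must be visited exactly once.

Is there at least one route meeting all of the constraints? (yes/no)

Cell 3 has only one open neighbour but is neither the start nor the goal, so a Hamiltonian route would have to both enter and leave it through the same neighbour — impossible without revisiting.

no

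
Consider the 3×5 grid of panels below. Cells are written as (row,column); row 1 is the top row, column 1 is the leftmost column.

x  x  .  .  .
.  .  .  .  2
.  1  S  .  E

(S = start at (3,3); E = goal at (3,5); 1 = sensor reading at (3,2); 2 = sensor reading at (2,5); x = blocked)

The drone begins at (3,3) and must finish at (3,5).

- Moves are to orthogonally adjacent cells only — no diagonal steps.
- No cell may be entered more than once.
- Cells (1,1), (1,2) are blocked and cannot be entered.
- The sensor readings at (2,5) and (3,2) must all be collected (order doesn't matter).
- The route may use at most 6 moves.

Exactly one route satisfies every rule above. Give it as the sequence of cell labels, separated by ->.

(3,3) -> (3,2) -> (2,2) -> (2,3) -> (2,4) -> (2,5) -> (3,5)

The 6-move cap with required stops at (2,5), (3,2) leaves no slack for detours.
Route from (3,3): left to (3,2), up to (2,2), 3× right (reaching (2,5)), down to (3,5) — 6 moves in all.
Check: all required cells visited; 6 ≤ 6 moves.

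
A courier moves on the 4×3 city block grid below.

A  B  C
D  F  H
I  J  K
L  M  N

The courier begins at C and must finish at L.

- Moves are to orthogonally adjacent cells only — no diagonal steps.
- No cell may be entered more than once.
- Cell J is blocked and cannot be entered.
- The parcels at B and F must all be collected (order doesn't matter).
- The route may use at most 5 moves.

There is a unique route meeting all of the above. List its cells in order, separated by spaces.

Any route must reach B and F and still end at L within 5 moves, so the order of the required stops is forced.
Route from C: left 1 to B, down 1 to F, left 1 to D, down 2 to L — 5 moves in all.
Check: all required cells visited; 5 ≤ 5 moves.

C B F D I L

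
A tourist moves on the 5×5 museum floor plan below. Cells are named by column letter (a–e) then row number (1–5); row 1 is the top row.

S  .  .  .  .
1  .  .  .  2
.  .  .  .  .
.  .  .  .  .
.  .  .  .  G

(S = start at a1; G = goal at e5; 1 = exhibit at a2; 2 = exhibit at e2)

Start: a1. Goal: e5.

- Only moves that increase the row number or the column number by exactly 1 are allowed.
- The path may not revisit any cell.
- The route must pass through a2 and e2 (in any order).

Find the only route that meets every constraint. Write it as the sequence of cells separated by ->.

Moves only go right or down, so the column and row indices never decrease.
Route from a1: down to a2, 4× right (reaching e2), 3× down (reaching e5) — 8 moves in all.
Check: all required cells visited.

a1 -> a2 -> b2 -> c2 -> d2 -> e2 -> e3 -> e4 -> e5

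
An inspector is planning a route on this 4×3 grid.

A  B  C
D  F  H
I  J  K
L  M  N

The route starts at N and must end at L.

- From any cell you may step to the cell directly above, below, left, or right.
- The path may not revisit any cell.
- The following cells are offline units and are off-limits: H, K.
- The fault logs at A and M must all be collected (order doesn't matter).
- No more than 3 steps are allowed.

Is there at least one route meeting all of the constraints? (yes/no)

Even ignoring the no-revisit rule, getting from N to L, taking the cheapest ordering N → M → A → L needs at least 1 + 4 + 3 = 8 moves (Manhattan distance per leg), which exceeds the 3-move limit.

no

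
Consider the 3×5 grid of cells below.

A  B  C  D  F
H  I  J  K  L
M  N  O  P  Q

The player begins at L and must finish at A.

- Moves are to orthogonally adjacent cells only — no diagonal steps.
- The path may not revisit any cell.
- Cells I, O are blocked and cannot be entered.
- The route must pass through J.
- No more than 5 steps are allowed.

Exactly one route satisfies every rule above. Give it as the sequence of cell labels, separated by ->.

L -> K -> J -> C -> B -> A

The 5-move cap with required stops at J leaves no slack for detours.
Route from L: left 2 to J, up 1 to C, left 2 to A — 5 moves in all.
Check: all required cells visited; 5 ≤ 5 moves.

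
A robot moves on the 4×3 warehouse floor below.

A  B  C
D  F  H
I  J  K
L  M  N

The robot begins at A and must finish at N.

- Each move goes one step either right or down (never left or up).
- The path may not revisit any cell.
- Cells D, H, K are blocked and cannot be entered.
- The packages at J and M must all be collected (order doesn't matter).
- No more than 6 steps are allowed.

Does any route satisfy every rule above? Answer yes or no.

One route that works: A → B → F → J → M → N.

yes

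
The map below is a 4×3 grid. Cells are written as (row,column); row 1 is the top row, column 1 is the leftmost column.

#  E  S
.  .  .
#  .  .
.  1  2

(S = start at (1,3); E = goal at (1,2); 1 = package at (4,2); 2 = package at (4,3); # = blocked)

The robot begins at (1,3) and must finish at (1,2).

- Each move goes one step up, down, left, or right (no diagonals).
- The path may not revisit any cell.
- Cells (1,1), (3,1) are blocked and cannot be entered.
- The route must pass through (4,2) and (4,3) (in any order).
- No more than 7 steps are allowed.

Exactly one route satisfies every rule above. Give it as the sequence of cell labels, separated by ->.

(1,3) -> (2,3) -> (3,3) -> (4,3) -> (4,2) -> (3,2) -> (2,2) -> (1,2)

The 7-move cap with required stops at (4,2), (4,3) leaves no slack for detours.
Route from (1,3): 3× down (reaching (4,3)), left to (4,2), 3× up (reaching (1,2)) — 7 moves in all.
Check: all required cells visited; 7 ≤ 7 moves.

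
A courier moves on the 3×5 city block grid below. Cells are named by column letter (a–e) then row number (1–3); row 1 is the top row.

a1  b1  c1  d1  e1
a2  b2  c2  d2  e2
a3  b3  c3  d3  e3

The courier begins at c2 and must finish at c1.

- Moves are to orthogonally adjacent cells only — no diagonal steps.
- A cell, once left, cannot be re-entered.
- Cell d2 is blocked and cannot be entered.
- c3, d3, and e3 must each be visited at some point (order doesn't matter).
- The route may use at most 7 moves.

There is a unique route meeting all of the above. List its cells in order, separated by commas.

Any route must reach c3, d3, and e3 and still end at c1 within 7 moves, so the order of the required stops is forced.
Route from c2: down to c3, 2× right (reaching e3), 2× up (reaching e1), 2× left (reaching c1) — 7 moves in all.
Check: all required cells visited; 7 ≤ 7 moves.

c2, c3, d3, e3, e2, e1, d1, c1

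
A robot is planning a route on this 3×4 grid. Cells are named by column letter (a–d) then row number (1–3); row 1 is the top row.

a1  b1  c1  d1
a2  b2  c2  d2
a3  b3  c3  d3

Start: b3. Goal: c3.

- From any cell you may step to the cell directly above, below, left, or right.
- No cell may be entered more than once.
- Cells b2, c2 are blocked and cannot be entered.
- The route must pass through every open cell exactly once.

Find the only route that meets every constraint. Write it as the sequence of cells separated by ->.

b3 -> a3 -> a2 -> a1 -> b1 -> c1 -> d1 -> d2 -> d3 -> c3

Need to visit all 10 open cells exactly once, starting at b3 and ending at c3.
Cell d3 has only two open neighbours (d2 and c3), so the path must pass straight through it: one of those is the cell it's entered from and the other is where it exits.
Route from b3: left 1 to a3, up 2 to a1, right 3 to d1, down 2 to d3, left 1 to c3 — 9 moves in all.
Check: all 10 open cells covered.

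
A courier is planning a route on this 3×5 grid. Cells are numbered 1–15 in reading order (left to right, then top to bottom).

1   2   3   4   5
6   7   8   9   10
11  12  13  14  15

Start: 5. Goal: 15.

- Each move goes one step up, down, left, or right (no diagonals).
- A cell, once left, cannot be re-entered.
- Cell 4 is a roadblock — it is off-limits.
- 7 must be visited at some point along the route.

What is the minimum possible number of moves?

Any route passes through 7 somewhere between 5 and 15. Summing Manhattan distances along the two legs (5 → 7 → 15) gives a lower bound of 4 + 4 = 8 moves.
A route of 8 moves achieves this: 5 → 10 → 9 → 8 → 7 → 12 → 13 → 14 → 15.
Since 8 matches the lower bound, it is optimal.

8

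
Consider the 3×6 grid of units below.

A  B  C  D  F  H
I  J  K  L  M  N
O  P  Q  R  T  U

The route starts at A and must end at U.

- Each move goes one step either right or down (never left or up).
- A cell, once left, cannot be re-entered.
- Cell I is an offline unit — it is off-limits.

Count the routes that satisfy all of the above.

15

A right/down-only route from A to U makes exactly 2 down-moves and 5 right-moves in some order.
With no other constraints that would be C(7,2) = 21 routes.
Subtract routes through each blocked cell (inclusion–exclusion for overlaps): − through I: 6 → 15.
That gives 15 routes.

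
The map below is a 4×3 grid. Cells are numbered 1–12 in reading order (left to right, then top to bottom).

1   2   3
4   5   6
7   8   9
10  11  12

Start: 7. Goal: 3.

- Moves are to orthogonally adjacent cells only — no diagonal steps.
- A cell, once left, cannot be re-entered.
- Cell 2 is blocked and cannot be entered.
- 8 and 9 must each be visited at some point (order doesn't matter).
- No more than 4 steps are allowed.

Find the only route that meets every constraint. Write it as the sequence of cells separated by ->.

7 -> 8 -> 9 -> 6 -> 3

The budget equals the shortest possible length, so every move has to be on a shortest route through the required cells.
Route from 7: 2× right (reaching 9), 2× up (reaching 3) — 4 moves in all.
Check: all required cells visited; 4 ≤ 4 moves.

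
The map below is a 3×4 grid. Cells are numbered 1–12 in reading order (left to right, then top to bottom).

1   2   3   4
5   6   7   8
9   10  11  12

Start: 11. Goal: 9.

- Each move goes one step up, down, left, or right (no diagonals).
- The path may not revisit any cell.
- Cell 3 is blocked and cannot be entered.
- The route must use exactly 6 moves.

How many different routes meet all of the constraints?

Need simple routes of exactly 6 moves from 11 to 9 (Manhattan distance 2, so 2 moves are spent on a detour and 2 undoing it).
Enumerating: 11 7 6 2 1 5 9 | 11 10 6 2 1 5 9 | 11 12 8 7 6 10 9 | 11 12 8 7 6 5 9.
That gives 4 routes.

4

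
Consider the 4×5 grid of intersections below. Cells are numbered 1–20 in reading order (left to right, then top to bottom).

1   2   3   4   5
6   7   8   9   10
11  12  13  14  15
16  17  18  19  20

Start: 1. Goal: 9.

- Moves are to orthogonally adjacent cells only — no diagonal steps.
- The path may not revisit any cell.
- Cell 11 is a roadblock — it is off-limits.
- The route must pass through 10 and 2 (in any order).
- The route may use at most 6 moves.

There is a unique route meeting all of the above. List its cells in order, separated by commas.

The budget equals the shortest possible length, so every move has to be on a shortest route through the required cells.
Route from 1: 4× right (reaching 5), down to 10, left to 9 — 6 moves in all.
Check: all required cells visited; 6 ≤ 6 moves.

1, 2, 3, 4, 5, 10, 9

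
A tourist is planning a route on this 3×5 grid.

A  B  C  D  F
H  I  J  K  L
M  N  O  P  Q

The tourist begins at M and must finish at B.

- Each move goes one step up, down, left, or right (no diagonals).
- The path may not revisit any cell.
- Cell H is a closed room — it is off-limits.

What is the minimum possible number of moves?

3

The Manhattan distance from M to B is |3−1| + |1−2| = 3, so at least 3 moves are needed.
A route of 3 moves achieves this: M → N → I → B.
Since 3 matches the lower bound, it is optimal.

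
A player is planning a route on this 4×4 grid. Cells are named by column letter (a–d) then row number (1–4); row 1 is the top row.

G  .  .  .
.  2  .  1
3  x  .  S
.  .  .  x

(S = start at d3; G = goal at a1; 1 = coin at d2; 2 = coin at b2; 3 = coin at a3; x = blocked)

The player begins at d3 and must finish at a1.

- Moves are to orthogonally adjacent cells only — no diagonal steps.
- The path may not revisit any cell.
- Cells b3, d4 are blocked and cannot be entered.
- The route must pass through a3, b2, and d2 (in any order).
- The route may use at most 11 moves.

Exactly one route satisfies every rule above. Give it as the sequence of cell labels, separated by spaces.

d3 d2 c2 c3 c4 b4 a4 a3 a2 b2 b1 a1

The budget equals the shortest possible length, so every move has to be on a shortest route through the required cells.
Route from d3: up to d2, left to c2, 2× down (reaching c4), 2× left (reaching a4), 2× up (reaching a2), right to b2, up to b1, left to a1 — 11 moves in all.
Check: all required cells visited; 11 ≤ 11 moves.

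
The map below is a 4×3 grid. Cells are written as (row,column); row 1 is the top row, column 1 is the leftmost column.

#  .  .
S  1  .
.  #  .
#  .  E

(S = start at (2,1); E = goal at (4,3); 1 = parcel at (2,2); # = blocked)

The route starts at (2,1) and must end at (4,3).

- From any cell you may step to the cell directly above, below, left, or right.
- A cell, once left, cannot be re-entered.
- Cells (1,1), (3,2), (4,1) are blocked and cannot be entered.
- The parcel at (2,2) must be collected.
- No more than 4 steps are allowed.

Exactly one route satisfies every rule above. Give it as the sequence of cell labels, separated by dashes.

Any route must reach (2,2) and still end at (4,3) within 4 moves, so the order of the required stops is forced.
Route from (2,1): right 2 to (2,3), down 2 to (4,3) — 4 moves in all.
Check: all required cells visited; 4 ≤ 4 moves.

(2,1) - (2,2) - (2,3) - (3,3) - (4,3)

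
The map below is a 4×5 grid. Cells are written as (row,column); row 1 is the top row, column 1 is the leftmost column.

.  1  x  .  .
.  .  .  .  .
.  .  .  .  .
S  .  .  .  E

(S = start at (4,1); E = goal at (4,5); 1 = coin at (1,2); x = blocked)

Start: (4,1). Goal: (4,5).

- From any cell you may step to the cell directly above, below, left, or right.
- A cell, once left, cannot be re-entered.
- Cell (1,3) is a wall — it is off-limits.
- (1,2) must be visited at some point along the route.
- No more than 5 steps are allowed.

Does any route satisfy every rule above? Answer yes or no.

Even ignoring the no-revisit rule, getting from (4,1) to (4,5) via (1,2) needs at least 4 + 6 = 10 moves (Manhattan distance per leg), which exceeds the 5-move limit.

no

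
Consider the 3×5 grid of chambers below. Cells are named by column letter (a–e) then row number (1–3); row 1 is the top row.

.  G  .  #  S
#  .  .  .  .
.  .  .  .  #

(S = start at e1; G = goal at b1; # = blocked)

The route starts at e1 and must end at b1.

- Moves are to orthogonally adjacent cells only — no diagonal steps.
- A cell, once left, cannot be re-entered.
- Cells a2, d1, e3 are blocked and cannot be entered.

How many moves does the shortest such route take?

5

The Manhattan distance from e1 to b1 is |1−1| + |5−2| = 3, so at least 3 moves are needed.
That bound ignores the blocked cells. Measuring each leg by the fewest moves that actually steer around them (e1→b1: 5) raises the lower bound to 5.
A route of 5 moves exists: e1 → e2 → d2 → c2 → c1 → b1.
Since 5 matches that lower bound, it is optimal.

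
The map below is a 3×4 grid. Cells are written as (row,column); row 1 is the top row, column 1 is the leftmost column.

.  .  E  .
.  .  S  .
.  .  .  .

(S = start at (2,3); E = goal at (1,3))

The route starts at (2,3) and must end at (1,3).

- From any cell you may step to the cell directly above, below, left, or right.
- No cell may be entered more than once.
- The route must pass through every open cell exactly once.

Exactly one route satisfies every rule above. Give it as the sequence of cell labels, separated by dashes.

(2,3) - (2,2) - (1,2) - (1,1) - (2,1) - (3,1) - (3,2) - (3,3) - (3,4) - (2,4) - (1,4) - (1,3)

Need to visit all 12 open cells exactly once, starting at (2,3) and ending at (1,3).
Route from (2,3): left to (2,2), up to (1,2), left to (1,1), 2× down (reaching (3,1)), 3× right (reaching (3,4)), 2× up (reaching (1,4)), left to (1,3) — 11 moves in all.
Check: all 12 open cells covered.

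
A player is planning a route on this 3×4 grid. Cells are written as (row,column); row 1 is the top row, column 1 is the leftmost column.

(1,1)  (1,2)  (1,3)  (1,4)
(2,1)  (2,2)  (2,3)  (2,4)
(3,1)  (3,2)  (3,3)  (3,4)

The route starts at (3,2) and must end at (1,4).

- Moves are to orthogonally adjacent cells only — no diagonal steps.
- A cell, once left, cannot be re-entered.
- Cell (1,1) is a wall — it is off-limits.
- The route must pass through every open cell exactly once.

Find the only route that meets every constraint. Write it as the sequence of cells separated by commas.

(3,2), (3,1), (2,1), (2,2), (1,2), (1,3), (2,3), (3,3), (3,4), (2,4), (1,4)

Need to visit all 11 open cells exactly once, starting at (3,2) and ending at (1,4).
Cell (1,2) has only two open neighbours ((2,2) and (1,3)), so the path must pass straight through it: one of those is the cell it's entered from and the other is where it exits.
Route from (3,2): left 1 to (3,1), up 1 to (2,1), right 1 to (2,2), up 1 to (1,2), right 1 to (1,3), down 2 to (3,3), right 1 to (3,4), up 2 to (1,4) — 10 moves in all.
Check: all 11 open cells covered.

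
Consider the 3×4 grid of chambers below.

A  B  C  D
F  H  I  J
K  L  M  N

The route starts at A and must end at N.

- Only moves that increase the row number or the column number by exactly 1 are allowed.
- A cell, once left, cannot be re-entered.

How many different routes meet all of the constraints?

A right/down-only route from A to N makes exactly 2 down-moves and 3 right-moves in some order.
With no other constraints that would be C(5,2) = 10 routes.
That gives 10 routes.

10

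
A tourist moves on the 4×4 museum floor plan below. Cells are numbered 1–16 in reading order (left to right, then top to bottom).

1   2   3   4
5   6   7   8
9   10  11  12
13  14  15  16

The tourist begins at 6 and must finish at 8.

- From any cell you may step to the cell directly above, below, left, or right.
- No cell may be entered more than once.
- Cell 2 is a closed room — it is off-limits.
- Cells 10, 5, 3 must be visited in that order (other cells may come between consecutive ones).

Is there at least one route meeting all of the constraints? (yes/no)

Ignoring the required order, 4 revisit-free routes from 6 to 8 pass through all of 10, 5, and 3; the waypoint orders that occur are 5 → 10 → 3 (4) — never 10 → 5 → 3.

no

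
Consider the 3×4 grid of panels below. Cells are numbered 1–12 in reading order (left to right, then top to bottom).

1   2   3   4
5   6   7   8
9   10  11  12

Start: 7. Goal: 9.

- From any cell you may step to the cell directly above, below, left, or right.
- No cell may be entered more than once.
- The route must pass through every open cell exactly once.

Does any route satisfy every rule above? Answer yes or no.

One route that works: 7 → 3 → 4 → 8 → 12 → 11 → 10 → 6 → 2 → 1 → 5 → 9.

yes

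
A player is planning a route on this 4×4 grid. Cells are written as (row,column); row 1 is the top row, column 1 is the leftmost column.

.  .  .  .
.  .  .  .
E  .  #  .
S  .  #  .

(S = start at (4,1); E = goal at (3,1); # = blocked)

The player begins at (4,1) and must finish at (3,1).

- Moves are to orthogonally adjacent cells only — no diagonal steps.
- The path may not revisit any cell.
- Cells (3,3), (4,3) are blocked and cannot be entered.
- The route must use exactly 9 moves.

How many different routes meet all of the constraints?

1

Need simple routes of exactly 9 moves from (4,1) to (3,1) (Manhattan distance 1, so 4 moves are spent on a detour and 4 undoing it).
Enumerating: (4,1) (4,2) (3,2) (2,2) (2,3) (1,3) (1,2) (1,1) (2,1) (3,1).
That gives 1 route.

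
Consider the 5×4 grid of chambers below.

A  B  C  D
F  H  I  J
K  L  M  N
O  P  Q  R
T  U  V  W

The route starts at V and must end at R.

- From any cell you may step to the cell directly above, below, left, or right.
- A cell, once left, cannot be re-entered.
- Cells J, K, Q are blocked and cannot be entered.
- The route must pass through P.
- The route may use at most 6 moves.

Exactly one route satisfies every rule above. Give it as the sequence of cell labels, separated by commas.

V, U, P, L, M, N, R

The 6-move cap with required stops at P leaves no slack for detours.
Route from V: left to U, 2× up (reaching L), 2× right (reaching N), down to R — 6 moves in all.
Check: all required cells visited; 6 ≤ 6 moves.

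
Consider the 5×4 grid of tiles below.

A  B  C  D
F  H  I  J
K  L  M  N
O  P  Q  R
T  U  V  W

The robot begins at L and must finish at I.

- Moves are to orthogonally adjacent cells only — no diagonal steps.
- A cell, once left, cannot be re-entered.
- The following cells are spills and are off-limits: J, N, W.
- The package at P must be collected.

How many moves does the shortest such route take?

Any route passes through P somewhere between L and I. Summing Manhattan distances along the two legs (L → P → I) gives a lower bound of 1 + 3 = 4 moves.
A route of 4 moves achieves this: L → P → Q → M → I.
Since 4 matches the lower bound, it is optimal.

4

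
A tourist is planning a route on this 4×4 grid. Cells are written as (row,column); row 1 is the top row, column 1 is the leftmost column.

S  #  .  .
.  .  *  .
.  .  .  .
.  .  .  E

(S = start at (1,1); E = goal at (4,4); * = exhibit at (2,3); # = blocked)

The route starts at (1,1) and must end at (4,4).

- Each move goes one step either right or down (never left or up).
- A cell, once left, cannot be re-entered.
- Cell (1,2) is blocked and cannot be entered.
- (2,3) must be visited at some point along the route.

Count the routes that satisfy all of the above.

3

A right/down-only route from (1,1) to (4,4) makes exactly 3 down-moves and 3 right-moves in some order.
With no other constraints that would be C(6,3) = 20 routes.
Split at (2,3) and multiply the segment counts (each segment already excludes blocked cells): (1,1)→(2,3): 1; (2,3)→(4,4): 3; product = 3.
That gives 3 routes.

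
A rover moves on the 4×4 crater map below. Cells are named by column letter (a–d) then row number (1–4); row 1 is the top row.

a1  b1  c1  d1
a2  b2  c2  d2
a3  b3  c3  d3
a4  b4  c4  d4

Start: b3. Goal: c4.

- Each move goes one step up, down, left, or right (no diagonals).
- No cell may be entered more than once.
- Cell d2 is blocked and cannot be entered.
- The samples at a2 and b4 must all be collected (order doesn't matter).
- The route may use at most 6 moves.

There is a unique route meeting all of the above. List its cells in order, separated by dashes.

Any route must reach a2 and b4 and still end at c4 within 6 moves, so the order of the required stops is forced.
Route from b3: up to b2, left to a2, 2× down (reaching a4), 2× right (reaching c4) — 6 moves in all.
Check: all required cells visited; 6 ≤ 6 moves.

b3 - b2 - a2 - a3 - a4 - b4 - c4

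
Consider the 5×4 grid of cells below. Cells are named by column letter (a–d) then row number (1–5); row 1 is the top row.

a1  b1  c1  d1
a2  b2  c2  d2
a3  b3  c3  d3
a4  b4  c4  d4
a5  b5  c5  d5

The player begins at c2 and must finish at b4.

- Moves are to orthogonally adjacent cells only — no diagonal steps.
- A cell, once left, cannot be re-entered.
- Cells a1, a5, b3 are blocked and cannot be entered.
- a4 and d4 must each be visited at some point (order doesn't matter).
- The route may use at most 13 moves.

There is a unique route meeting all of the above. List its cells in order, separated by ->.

c2 -> c3 -> c4 -> d4 -> d3 -> d2 -> d1 -> c1 -> b1 -> b2 -> a2 -> a3 -> a4 -> b4

The budget equals the shortest possible length, so every move has to be on a shortest route through the required cells.
Route from c2: 2× down (reaching c4), right to d4, 3× up (reaching d1), 2× left (reaching b1), down to b2, left to a2, 2× down (reaching a4), right to b4 — 13 moves in all.
Check: all required cells visited; 13 ≤ 13 moves.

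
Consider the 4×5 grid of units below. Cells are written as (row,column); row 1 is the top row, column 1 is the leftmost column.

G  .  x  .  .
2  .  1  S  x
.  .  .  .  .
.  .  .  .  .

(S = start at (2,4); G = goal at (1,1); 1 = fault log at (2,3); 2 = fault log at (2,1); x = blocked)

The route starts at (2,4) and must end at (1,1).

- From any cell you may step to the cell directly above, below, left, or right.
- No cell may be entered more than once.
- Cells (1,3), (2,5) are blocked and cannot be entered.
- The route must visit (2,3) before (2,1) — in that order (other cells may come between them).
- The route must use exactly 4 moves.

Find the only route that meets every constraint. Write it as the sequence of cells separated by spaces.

(2,4) (2,3) (2,2) (2,1) (1,1)

The waypoints must appear in the order (2,3), (2,1), with no cell reused.
Route from (2,4): left 3 to (2,1), up 1 to (1,1) — 4 moves in all.
Check: order respected (1 at step 1, 2 at step 3); 4 moves as required.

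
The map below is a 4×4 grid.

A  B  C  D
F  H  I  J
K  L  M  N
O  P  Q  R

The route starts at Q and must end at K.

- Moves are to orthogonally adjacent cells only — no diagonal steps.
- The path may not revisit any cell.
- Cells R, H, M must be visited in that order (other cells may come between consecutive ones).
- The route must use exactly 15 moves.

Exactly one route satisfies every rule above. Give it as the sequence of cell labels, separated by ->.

The waypoints must appear in the order R, H, M, with no cell reused.
Route from Q: right 1 to R, up 3 to D, left 3 to A, down 1 to F, right 2 to I, down 1 to M, left 1 to L, down 1 to P, left 1 to O, up 1 to K — 15 moves in all.
Check: order respected (R at step 1, H at step 9, M at step 11); 15 moves as required.

Q -> R -> N -> J -> D -> C -> B -> A -> F -> H -> I -> M -> L -> P -> O -> K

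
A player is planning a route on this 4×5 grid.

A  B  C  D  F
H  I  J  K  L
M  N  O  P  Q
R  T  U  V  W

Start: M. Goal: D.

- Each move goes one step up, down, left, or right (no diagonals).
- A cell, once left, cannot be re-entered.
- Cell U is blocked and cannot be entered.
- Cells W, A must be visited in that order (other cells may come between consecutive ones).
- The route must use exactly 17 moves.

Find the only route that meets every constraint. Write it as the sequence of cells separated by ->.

The waypoints must appear in the order W, A, with no cell reused.
Route from M: down to R, right to T, up to N, 2× right (reaching P), down to V, right to W, 2× up (reaching L), 4× left (reaching H), up to A, 3× right (reaching D) — 17 moves in all.
Check: order respected (W at step 7, A at step 14); 17 moves as required.

M -> R -> T -> N -> O -> P -> V -> W -> Q -> L -> K -> J -> I -> H -> A -> B -> C -> D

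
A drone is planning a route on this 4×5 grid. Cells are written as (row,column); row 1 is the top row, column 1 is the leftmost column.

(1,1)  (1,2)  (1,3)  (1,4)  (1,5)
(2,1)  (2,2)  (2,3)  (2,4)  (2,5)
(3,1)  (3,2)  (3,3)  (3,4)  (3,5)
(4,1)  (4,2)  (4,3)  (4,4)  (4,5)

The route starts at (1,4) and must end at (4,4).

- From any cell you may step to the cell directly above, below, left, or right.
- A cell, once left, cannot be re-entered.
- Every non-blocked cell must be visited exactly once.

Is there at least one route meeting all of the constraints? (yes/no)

yes

One route that works: (1,4) → (1,5) → (2,5) → (2,4) → (2,3) → (1,3) → (1,2) → (1,1) → (2,1) → (2,2) → (3,2) → (3,1) → (4,1) → (4,2) → (4,3) → (3,3) → (3,4) → (3,5) → (4,5) → (4,4).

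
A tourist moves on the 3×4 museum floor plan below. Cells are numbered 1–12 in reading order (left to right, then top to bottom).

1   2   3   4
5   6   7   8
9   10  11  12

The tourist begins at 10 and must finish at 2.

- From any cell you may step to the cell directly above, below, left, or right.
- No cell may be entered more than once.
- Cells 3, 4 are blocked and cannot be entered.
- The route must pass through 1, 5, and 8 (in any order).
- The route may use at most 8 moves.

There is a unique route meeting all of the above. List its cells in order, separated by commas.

Any route must reach 1, 5, and 8 and still end at 2 within 8 moves, so the order of the required stops is forced.
Route from 10: right 2 to 12, up 1 to 8, left 3 to 5, up 1 to 1, right 1 to 2 — 8 moves in all.
Check: all required cells visited; 8 ≤ 8 moves.

10, 11, 12, 8, 7, 6, 5, 1, 2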